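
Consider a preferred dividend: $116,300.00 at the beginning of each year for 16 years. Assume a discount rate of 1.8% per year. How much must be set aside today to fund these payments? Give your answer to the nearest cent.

This is an annuity due: 16 payments of $116,300.00 at the beginning of each year.
Periodic rate r = 0.018 per year.
PV = PMT × [(1 − (1+r)^−n)/r] × (1+r) = 116,300 × [1 − (1+r)^−16] / r × (1+r) = $1,633,273.62

$1,633,273.62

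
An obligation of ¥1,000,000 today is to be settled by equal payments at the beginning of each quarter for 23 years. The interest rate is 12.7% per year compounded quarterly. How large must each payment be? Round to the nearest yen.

¥32,612

Level annuity due; solve PV = PMT × [(1 − (1+r)^−n)/r] × (1+r) for PMT.
Periodic rate r = 0.127/4 per quarter; n is counted in quarters.
With n = 92: PMT = 1,000,000 / ([(1 − (1+r)^−n)/r] × (1+r)) = ¥32,612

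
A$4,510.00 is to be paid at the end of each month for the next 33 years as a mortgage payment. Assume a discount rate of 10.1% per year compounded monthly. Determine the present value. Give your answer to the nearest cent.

A$516,451.02

This is an ordinary annuity: 396 payments of A$4,510.00 at the end of each month.
Periodic rate r = 0.101/12 per month; n is counted in months.
PV = PMT × [(1 − (1+r)^−n)/r] = 4,510 × [1 − (1+r)^−396] / r = A$516,451.02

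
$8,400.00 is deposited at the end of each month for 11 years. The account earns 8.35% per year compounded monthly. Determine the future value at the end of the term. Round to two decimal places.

This is an ordinary annuity: 132 deposits of $8,400.00 at the end of each month.
Periodic rate r = 0.0835/12 per month; n is counted in months.
FV = PMT × [((1+r)^n − 1)/r] = 8,400 × [(1+r)^132 − 1] / r = $1,807,847.62

$1,807,847.62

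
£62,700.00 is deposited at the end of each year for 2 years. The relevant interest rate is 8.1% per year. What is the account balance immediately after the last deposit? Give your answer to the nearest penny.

£130,478.70

This is an ordinary annuity: 2 deposits of £62,700.00 at the end of each year.
Periodic rate r = 0.081 per year.
FV = PMT × [((1+r)^n − 1)/r] = 62,700 × [(1+r)^2 − 1] / r = £130,478.70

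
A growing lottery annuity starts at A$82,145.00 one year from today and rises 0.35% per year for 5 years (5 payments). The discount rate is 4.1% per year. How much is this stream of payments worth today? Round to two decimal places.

A$367,128.50

Periodic rate r = 0.041 per year.
Growing ordinary annuity: PV = PMT₁ × [1 − ((1+g)/(1+r))^n] / (r − g) = 82,145 × [1 − ((1+0.0035)/(1+r))^5] / (r − 0.0035) = A$367,128.50.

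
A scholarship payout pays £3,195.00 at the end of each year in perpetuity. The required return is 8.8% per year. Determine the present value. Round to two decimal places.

Periodic rate r = 0.088 per year.
Level perpetuity: PV = PMT / r = 3,195 / (0.088) = £36,306.82.

£36,306.82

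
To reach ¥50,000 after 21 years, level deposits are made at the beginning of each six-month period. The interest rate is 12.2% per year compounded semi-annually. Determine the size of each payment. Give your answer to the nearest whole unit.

¥261

Level annuity due; solve FV = PMT × [((1+r)^n − 1)/r] × (1+r) for PMT.
Periodic rate r = 0.122/2 per half-year; n is counted in half-years.
With n = 42: PMT = 50,000 / ([((1+r)^n − 1)/r] × (1+r)) = ¥261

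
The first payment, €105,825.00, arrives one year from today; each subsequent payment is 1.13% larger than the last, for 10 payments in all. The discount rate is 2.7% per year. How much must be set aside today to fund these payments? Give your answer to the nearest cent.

€962,356.41

Periodic rate r = 0.027 per year.
Growing ordinary annuity: PV = PMT₁ × [1 − ((1+g)/(1+r))^n] / (r − g) = 105,825 × [1 − ((1+0.0113)/(1+r))^10] / (r − 0.0113) = €962,356.41.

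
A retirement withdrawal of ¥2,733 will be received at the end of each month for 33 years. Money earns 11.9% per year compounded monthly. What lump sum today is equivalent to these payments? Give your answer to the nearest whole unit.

¥270,061

This is an ordinary annuity: 396 payments of ¥2,733 at the end of each month.
Periodic rate r = 0.119/12 per month; n is counted in months.
PV = PMT × [(1 − (1+r)^−n)/r] = 2,733 × [1 − (1+r)^−396] / r = ¥270,061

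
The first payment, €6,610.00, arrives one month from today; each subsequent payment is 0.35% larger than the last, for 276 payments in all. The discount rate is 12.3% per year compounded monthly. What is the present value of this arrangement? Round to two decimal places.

€825,327.38

Periodic rate r = 0.123/12 per month; n is counted in months.
Growing ordinary annuity: PV = PMT₁ × [1 − ((1+g)/(1+r))^n] / (r − g) = 6,610 × [1 − ((1+0.0035)/(1+r))^276] / (r − 0.0035) = €825,327.38.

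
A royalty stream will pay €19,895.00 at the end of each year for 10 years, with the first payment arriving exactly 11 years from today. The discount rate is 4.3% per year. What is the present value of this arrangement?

Ordinary annuity of 10 payments, first payment at period 11.
Periodic rate r = 0.043 per year.
The ordinary-annuity PV formula values the stream one period before the first payment (period 10); discount that back 10 periods:
PV₀ = 19,895 × [1 − (1+r)^−10] / r × (1+r)^−10 = €104,353.69

€104,353.69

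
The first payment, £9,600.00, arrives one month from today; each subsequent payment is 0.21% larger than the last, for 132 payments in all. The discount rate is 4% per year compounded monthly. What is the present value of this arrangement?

Periodic rate r = 0.04/12 per month; n is counted in months.
Growing ordinary annuity: PV = PMT₁ × [1 − ((1+g)/(1+r))^n] / (r − g) = 9,600 × [1 − ((1+0.0021)/(1+r))^132] / (r − 0.0021) = £1,166,508.99.

£1,166,508.99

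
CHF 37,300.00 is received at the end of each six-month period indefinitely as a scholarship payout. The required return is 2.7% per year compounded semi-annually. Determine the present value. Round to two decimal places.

Periodic rate r = 0.027/2 per half-year.
Level perpetuity: PV = PMT / r = 37,300 / (0.027/2) = CHF 2,762,962.96.

CHF 2,762,962.96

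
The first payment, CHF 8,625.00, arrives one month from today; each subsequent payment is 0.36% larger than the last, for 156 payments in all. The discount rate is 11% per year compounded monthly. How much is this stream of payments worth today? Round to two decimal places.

Periodic rate r = 0.11/12 per month; n is counted in months.
Growing ordinary annuity: PV = PMT₁ × [1 − ((1+g)/(1+r))^n] / (r − g) = 8,625 × [1 − ((1+0.0036)/(1+r))^156] / (r − 0.0036) = CHF 895,648.11.

CHF 895,648.11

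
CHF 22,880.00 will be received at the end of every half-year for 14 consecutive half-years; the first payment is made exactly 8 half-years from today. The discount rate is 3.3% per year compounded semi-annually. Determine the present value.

Ordinary annuity of 14 payments, first payment at period 8.
Periodic rate r = 0.033/2 per half-year; n is counted in half-years.
The ordinary-annuity PV formula values the stream one period before the first payment (period 7); discount that back 7 periods:
PV₀ = 22,880 × [1 − (1+r)^−14] / r × (1+r)^−7 = CHF 253,204.63

CHF 253,204.63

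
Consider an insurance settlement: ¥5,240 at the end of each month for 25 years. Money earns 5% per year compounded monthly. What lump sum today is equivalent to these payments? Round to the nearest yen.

This is an ordinary annuity: 300 payments of ¥5,240 at the end of each month.
Periodic rate r = 0.05/12 per month; n is counted in months.
PV = PMT × [(1 − (1+r)^−n)/r] = 5,240 × [1 − (1+r)^−300] / r = ¥896,355

¥896,355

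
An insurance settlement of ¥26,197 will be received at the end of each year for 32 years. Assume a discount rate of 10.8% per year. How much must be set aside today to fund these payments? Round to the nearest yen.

¥233,454

This is an ordinary annuity: 32 payments of ¥26,197 at the end of each year.
Periodic rate r = 0.108 per year.
PV = PMT × [(1 − (1+r)^−n)/r] = 26,197 × [1 − (1+r)^−32] / r = ¥233,454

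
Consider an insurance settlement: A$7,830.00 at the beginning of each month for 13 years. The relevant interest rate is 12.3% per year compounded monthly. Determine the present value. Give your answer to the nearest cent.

A$614,491.82

This is an annuity due: 156 payments of A$7,830.00 at the beginning of each month.
Periodic rate r = 0.123/12 per month; n is counted in months.
PV = PMT × [(1 − (1+r)^−n)/r] × (1+r) = 7,830 × [1 − (1+r)^−156] / r × (1+r) = A$614,491.82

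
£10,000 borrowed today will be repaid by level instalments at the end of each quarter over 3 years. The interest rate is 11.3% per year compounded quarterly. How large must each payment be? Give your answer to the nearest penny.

Level ordinary annuity; solve PV = PMT × [(1 − (1+r)^−n)/r] for PMT.
Periodic rate r = 0.113/4 per quarter; n is counted in quarters.
With n = 12: PMT = 10,000 / ([(1 − (1+r)^−n)/r]) = £994.15

£994.15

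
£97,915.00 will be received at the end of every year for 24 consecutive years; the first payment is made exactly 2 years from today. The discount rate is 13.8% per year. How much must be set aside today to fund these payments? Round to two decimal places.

Ordinary annuity of 24 payments, first payment at period 2.
Periodic rate r = 0.138 per year.
The ordinary-annuity PV formula values the stream one period before the first payment (period 1); discount that back 1 periods:
PV₀ = 97,915 × [1 − (1+r)^−24] / r × (1+r)^−1 = £595,471.20

£595,471.20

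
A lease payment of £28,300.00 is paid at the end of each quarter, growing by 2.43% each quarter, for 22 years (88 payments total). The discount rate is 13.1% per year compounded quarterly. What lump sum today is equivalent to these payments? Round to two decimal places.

Periodic rate r = 0.131/4 per quarter; n is counted in quarters.
Growing ordinary annuity: PV = PMT₁ × [1 − ((1+g)/(1+r))^n] / (r − g) = 28,300 × [1 − ((1+0.0243)/(1+r))^88] / (r − 0.0243) = £1,723,776.99.

£1,723,776.99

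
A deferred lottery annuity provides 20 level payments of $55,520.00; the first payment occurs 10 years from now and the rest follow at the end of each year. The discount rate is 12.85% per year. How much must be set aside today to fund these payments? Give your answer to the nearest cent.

Ordinary annuity of 20 payments, first payment at period 10.
Periodic rate r = 0.1285 per year.
The ordinary-annuity PV formula values the stream one period before the first payment (period 9); discount that back 9 periods:
PV₀ = 55,520 × [1 − (1+r)^−20] / r × (1+r)^−9 = $132,584.90

$132,584.90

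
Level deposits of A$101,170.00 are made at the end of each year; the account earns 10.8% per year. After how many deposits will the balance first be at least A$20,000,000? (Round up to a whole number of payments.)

Periodic rate r = 0.108 per year.
Ordinary annuity FV: 20,000,000 = 101,170 × [((1+r)^n − 1)/r].
(1+r)^n = 1 + 20,000,000 × r / 101,170, so n = ln(1 + 20,000,000·r/101,170) / ln(1+r) = 30.29.
Round up to a whole number of payments: n = 31.

31 payments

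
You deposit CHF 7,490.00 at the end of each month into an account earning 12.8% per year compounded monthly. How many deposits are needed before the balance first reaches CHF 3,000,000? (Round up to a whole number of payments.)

157 payments

Periodic rate r = 0.128/12 per month; n is counted in months.
Ordinary annuity FV: 3,000,000 = 7,490 × [((1+r)^n − 1)/r].
(1+r)^n = 1 + 3,000,000 × r / 7,490, so n = ln(1 + 3,000,000·r/7,490) / ln(1+r) = 156.69.
Round up to a whole number of payments: n = 157.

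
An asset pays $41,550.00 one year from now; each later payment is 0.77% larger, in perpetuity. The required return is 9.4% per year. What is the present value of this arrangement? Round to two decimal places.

$481,460.02

Periodic rate r = 0.094 per year.
Growing perpetuity (Gordon): PV = PMT₁ / (r − g) = 41,550 / (r − 0.0077) = $481,460.02.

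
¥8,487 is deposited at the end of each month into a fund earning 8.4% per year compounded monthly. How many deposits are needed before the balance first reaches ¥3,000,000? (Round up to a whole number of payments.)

179 payments

Periodic rate r = 0.084/12 per month; n is counted in months.
Ordinary annuity FV: 3,000,000 = 8,487 × [((1+r)^n − 1)/r].
(1+r)^n = 1 + 3,000,000 × r / 8,487, so n = ln(1 + 3,000,000·r/8,487) / ln(1+r) = 178.54.
Round up to a whole number of payments: n = 179.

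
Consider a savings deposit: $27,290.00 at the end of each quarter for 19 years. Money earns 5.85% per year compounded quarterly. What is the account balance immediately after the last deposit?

This is an ordinary annuity: 76 deposits of $27,290.00 at the end of each quarter.
Periodic rate r = 0.0585/4 per quarter; n is counted in quarters.
FV = PMT × [((1+r)^n − 1)/r] = 27,290 × [(1+r)^76 − 1] / r = $3,759,115.74

$3,759,115.74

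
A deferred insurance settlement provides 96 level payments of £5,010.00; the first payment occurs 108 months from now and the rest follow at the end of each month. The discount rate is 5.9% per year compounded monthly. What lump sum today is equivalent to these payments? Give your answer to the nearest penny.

Ordinary annuity of 96 payments, first payment at period 108.
Periodic rate r = 0.059/12 per month; n is counted in months.
The ordinary-annuity PV formula values the stream one period before the first payment (period 107); discount that back 107 periods:
PV₀ = 5,010 × [1 − (1+r)^−96] / r × (1+r)^−107 = £226,407.17

£226,407.17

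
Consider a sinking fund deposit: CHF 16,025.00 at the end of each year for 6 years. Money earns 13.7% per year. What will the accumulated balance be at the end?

CHF 135,749.57

This is an ordinary annuity: 6 deposits of CHF 16,025.00 at the end of each year.
Periodic rate r = 0.137 per year.
FV = PMT × [((1+r)^n − 1)/r] = 16,025 × [(1+r)^6 − 1] / r = CHF 135,749.57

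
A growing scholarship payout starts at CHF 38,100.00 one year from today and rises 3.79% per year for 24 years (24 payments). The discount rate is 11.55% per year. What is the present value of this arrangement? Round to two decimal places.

Periodic rate r = 0.1155 per year.
Growing ordinary annuity: PV = PMT₁ × [1 − ((1+g)/(1+r))^n] / (r − g) = 38,100 × [1 − ((1+0.0379)/(1+r))^24] / (r − 0.0379) = CHF 403,978.08.

CHF 403,978.08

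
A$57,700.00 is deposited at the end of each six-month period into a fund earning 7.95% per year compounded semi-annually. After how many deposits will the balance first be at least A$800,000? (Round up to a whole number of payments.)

12 payments

Periodic rate r = 0.0795/2 per half-year; n is counted in half-years.
Ordinary annuity FV: 800,000 = 57,700 × [((1+r)^n − 1)/r].
(1+r)^n = 1 + 800,000 × r / 57,700, so n = ln(1 + 800,000·r/57,700) / ln(1+r) = 11.26.
Round up to a whole number of payments: n = 12.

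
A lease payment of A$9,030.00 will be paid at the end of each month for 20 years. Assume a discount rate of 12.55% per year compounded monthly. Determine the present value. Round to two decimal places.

A$792,336.56

This is an ordinary annuity: 240 payments of A$9,030.00 at the end of each month.
Periodic rate r = 0.1255/12 per month; n is counted in months.
PV = PMT × [(1 − (1+r)^−n)/r] = 9,030 × [1 − (1+r)^−240] / r = A$792,336.56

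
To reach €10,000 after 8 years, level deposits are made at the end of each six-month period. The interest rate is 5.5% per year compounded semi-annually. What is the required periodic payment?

Level ordinary annuity; solve FV = PMT × [((1+r)^n − 1)/r] for PMT.
Periodic rate r = 0.055/2 per half-year; n is counted in half-years.
With n = 16: PMT = 10,000 / ([((1+r)^n − 1)/r]) = €505.97

€505.97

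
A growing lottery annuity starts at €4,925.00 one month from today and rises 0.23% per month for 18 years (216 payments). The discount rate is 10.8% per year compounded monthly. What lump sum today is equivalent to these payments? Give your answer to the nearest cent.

€560,753.80

Periodic rate r = 0.108/12 per month; n is counted in months.
Growing ordinary annuity: PV = PMT₁ × [1 − ((1+g)/(1+r))^n] / (r − g) = 4,925 × [1 − ((1+0.0023)/(1+r))^216] / (r − 0.0023) = €560,753.80.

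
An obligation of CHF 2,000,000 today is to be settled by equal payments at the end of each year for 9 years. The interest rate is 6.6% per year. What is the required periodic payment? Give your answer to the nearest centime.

Level ordinary annuity; solve PV = PMT × [(1 − (1+r)^−n)/r] for PMT.
Periodic rate r = 0.066 per year.
With n = 9: PMT = 2,000,000 / ([(1 − (1+r)^−n)/r]) = CHF 301,770.24

CHF 301,770.24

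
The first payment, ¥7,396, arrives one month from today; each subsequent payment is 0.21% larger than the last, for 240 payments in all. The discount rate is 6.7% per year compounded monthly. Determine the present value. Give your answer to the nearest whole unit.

Periodic rate r = 0.067/12 per month; n is counted in months.
Growing ordinary annuity: PV = PMT₁ × [1 − ((1+g)/(1+r))^n] / (r − g) = 7,396 × [1 − ((1+0.0021)/(1+r))^240] / (r − 0.0021) = ¥1,200,000.

¥1,200,000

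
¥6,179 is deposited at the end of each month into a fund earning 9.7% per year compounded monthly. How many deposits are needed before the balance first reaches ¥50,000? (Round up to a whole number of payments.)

Periodic rate r = 0.097/12 per month; n is counted in months.
Ordinary annuity FV: 50,000 = 6,179 × [((1+r)^n − 1)/r].
(1+r)^n = 1 + 50,000 × r / 6,179, so n = ln(1 + 50,000·r/6,179) / ln(1+r) = 7.87.
Round up to a whole number of payments: n = 8.

8 payments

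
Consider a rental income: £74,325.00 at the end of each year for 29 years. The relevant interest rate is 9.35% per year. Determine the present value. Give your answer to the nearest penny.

£735,411.36

This is an ordinary annuity: 29 payments of £74,325.00 at the end of each year.
Periodic rate r = 0.0935 per year.
PV = PMT × [(1 − (1+r)^−n)/r] = 74,325 × [1 − (1+r)^−29] / r = £735,411.36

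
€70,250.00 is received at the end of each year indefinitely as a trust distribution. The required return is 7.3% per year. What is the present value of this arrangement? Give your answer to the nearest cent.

€962,328.77

Periodic rate r = 0.073 per year.
Level perpetuity: PV = PMT / r = 70,250 / (0.073) = €962,328.77.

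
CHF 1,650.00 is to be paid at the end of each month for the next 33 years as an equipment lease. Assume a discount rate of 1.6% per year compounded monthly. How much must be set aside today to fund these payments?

This is an ordinary annuity: 396 payments of CHF 1,650.00 at the end of each month.
Periodic rate r = 0.016/12 per month; n is counted in months.
PV = PMT × [(1 − (1+r)^−n)/r] = 1,650 × [1 − (1+r)^−396] / r = CHF 507,386.37

CHF 507,386.37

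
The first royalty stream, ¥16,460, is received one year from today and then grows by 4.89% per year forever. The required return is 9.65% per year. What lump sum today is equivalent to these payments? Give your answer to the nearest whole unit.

Periodic rate r = 0.0965 per year.
Growing perpetuity (Gordon): PV = PMT₁ / (r − g) = 16,460 / (r − 0.0489) = ¥345,798.

¥345,798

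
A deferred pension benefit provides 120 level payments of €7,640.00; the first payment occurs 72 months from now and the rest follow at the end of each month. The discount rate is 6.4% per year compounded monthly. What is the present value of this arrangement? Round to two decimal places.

Ordinary annuity of 120 payments, first payment at period 72.
Periodic rate r = 0.064/12 per month; n is counted in months.
The ordinary-annuity PV formula values the stream one period before the first payment (period 71); discount that back 71 periods:
PV₀ = 7,640 × [1 − (1+r)^−120] / r × (1+r)^−71 = €463,282.61

€463,282.61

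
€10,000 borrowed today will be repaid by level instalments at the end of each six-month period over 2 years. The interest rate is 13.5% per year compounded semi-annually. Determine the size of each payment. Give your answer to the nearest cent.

Level ordinary annuity; solve PV = PMT × [(1 − (1+r)^−n)/r] for PMT.
Periodic rate r = 0.135/2 per half-year; n is counted in half-years.
With n = 4: PMT = 10,000 / ([(1 − (1+r)^−n)/r]) = €2,935.64

€2,935.64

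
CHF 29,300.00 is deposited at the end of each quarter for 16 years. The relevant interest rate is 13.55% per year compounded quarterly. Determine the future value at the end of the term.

This is an ordinary annuity: 64 deposits of CHF 29,300.00 at the end of each quarter.
Periodic rate r = 0.1355/4 per quarter; n is counted in quarters.
FV = PMT × [((1+r)^n − 1)/r] = 29,300 × [(1+r)^64 − 1] / r = CHF 6,428,664.42

CHF 6,428,664.42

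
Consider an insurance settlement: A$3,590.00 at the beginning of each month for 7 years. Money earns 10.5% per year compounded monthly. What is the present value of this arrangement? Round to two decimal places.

This is an annuity due: 84 payments of A$3,590.00 at the beginning of each month.
Periodic rate r = 0.105/12 per month; n is counted in months.
PV = PMT × [(1 − (1+r)^−n)/r] × (1+r) = 3,590 × [1 − (1+r)^−84] / r × (1+r) = A$214,784.57

A$214,784.57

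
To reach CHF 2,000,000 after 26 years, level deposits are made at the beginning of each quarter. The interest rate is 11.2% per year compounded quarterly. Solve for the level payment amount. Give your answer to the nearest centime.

CHF 3,267.45

Level annuity due; solve FV = PMT × [((1+r)^n − 1)/r] × (1+r) for PMT.
Periodic rate r = 0.112/4 per quarter; n is counted in quarters.
With n = 104: PMT = 2,000,000 / ([((1+r)^n − 1)/r] × (1+r)) = CHF 3,267.45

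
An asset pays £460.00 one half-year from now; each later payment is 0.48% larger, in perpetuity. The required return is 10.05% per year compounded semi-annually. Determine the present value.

Periodic rate r = 0.1005/2 per half-year.
Growing perpetuity (Gordon): PV = PMT₁ / (r − g) = 460 / (r − 0.0048) = £10,121.01.

£10,121.01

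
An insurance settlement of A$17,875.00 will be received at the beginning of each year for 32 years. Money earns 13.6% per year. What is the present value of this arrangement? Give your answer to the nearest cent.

A$146,785.47

This is an annuity due: 32 payments of A$17,875.00 at the beginning of each year.
Periodic rate r = 0.136 per year.
PV = PMT × [(1 − (1+r)^−n)/r] × (1+r) = 17,875 × [1 − (1+r)^−32] / r × (1+r) = A$146,785.47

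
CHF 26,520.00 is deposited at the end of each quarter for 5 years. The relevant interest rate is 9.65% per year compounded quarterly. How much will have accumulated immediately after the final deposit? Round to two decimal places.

This is an ordinary annuity: 20 deposits of CHF 26,520.00 at the end of each quarter.
Periodic rate r = 0.0965/4 per quarter; n is counted in quarters.
FV = PMT × [((1+r)^n − 1)/r] = 26,520 × [(1+r)^20 − 1] / r = CHF 671,509.25

CHF 671,509.25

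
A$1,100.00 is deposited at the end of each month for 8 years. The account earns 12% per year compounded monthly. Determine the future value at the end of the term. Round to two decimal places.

This is an ordinary annuity: 96 deposits of A$1,100.00 at the end of each month.
Periodic rate r = 0.12/12 per month; n is counted in months.
FV = PMT × [((1+r)^n − 1)/r] = 1,100 × [(1+r)^96 − 1] / r = A$175,920.02

A$175,920.02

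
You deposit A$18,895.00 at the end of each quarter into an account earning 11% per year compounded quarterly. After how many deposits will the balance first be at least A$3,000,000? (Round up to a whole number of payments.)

Periodic rate r = 0.11/4 per quarter; n is counted in quarters.
Ordinary annuity FV: 3,000,000 = 18,895 × [((1+r)^n − 1)/r].
(1+r)^n = 1 + 3,000,000 × r / 18,895, so n = ln(1 + 3,000,000·r/18,895) / ln(1+r) = 61.93.
Round up to a whole number of payments: n = 62.

62 payments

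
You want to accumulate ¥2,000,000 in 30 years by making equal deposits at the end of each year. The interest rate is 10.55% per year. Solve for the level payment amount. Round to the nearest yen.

¥10,952

Level ordinary annuity; solve FV = PMT × [((1+r)^n − 1)/r] for PMT.
Periodic rate r = 0.1055 per year.
With n = 30: PMT = 2,000,000 / ([((1+r)^n − 1)/r]) = ¥10,952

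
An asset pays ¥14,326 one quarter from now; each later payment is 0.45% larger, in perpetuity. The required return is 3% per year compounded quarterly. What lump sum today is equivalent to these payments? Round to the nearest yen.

¥4,775,333

Periodic rate r = 0.03/4 per quarter.
Growing perpetuity (Gordon): PV = PMT₁ / (r − g) = 14,326 / (r − 0.0045) = ¥4,775,333.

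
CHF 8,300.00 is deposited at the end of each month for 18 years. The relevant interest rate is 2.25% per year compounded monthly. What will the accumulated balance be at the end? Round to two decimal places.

This is an ordinary annuity: 216 deposits of CHF 8,300.00 at the end of each month.
Periodic rate r = 0.0225/12 per month; n is counted in months.
FV = PMT × [((1+r)^n − 1)/r] = 8,300 × [(1+r)^216 − 1] / r = CHF 2,207,729.40

CHF 2,207,729.40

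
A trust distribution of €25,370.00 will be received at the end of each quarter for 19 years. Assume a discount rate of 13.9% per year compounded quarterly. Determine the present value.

This is an ordinary annuity: 76 payments of €25,370.00 at the end of each quarter.
Periodic rate r = 0.139/4 per quarter; n is counted in quarters.
PV = PMT × [(1 − (1+r)^−n)/r] = 25,370 × [1 − (1+r)^−76] / r = €675,637.65

€675,637.65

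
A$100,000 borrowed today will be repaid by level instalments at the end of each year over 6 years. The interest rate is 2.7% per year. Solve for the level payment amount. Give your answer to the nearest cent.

A$18,276.62

Level ordinary annuity; solve PV = PMT × [(1 − (1+r)^−n)/r] for PMT.
Periodic rate r = 0.027 per year.
With n = 6: PMT = 100,000 / ([(1 − (1+r)^−n)/r]) = A$18,276.62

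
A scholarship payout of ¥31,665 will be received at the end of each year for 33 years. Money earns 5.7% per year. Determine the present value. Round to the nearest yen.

¥466,354

This is an ordinary annuity: 33 payments of ¥31,665 at the end of each year.
Periodic rate r = 0.057 per year.
PV = PMT × [(1 − (1+r)^−n)/r] = 31,665 × [1 − (1+r)^−33] / r = ¥466,354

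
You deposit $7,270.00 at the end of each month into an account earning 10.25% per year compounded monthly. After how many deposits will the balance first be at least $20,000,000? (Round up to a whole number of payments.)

Periodic rate r = 0.1025/12 per month; n is counted in months.
Ordinary annuity FV: 20,000,000 = 7,270 × [((1+r)^n − 1)/r].
(1+r)^n = 1 + 20,000,000 × r / 7,270, so n = ln(1 + 20,000,000·r/7,270) / ln(1+r) = 376.07.
Round up to a whole number of payments: n = 377.

377 payments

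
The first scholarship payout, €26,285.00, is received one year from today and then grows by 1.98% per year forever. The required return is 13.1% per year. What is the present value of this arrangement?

€236,375.90

Periodic rate r = 0.131 per year.
Growing perpetuity (Gordon): PV = PMT₁ / (r − g) = 26,285 / (r − 0.0198) = €236,375.90.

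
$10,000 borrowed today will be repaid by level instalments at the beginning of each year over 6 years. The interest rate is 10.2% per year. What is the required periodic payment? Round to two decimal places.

Level annuity due; solve PV = PMT × [(1 − (1+r)^−n)/r] × (1+r) for PMT.
Periodic rate r = 0.102 per year.
With n = 6: PMT = 10,000 / ([(1 − (1+r)^−n)/r] × (1+r)) = $2,095.78

$2,095.78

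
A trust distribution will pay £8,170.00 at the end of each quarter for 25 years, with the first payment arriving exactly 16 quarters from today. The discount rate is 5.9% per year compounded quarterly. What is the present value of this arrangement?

Ordinary annuity of 100 payments, first payment at period 16.
Periodic rate r = 0.059/4 per quarter; n is counted in quarters.
The ordinary-annuity PV formula values the stream one period before the first payment (period 15); discount that back 15 periods:
PV₀ = 8,170 × [1 − (1+r)^−100] / r × (1+r)^−15 = £341,842.12

£341,842.12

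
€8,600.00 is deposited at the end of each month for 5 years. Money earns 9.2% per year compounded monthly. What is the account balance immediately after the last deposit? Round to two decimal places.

€652,064.00

This is an ordinary annuity: 60 deposits of €8,600.00 at the end of each month.
Periodic rate r = 0.092/12 per month; n is counted in months.
FV = PMT × [((1+r)^n − 1)/r] = 8,600 × [(1+r)^60 − 1] / r = €652,064.00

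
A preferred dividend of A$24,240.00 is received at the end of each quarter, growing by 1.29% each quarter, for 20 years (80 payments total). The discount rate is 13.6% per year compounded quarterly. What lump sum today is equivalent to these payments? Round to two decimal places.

A$928,048.88

Periodic rate r = 0.136/4 per quarter; n is counted in quarters.
Growing ordinary annuity: PV = PMT₁ × [1 − ((1+g)/(1+r))^n] / (r − g) = 24,240 × [1 − ((1+0.0129)/(1+r))^80] / (r − 0.0129) = A$928,048.88.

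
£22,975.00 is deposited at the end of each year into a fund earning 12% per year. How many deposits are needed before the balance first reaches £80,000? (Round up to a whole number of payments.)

Periodic rate r = 0.12 per year.
Ordinary annuity FV: 80,000 = 22,975 × [((1+r)^n − 1)/r].
(1+r)^n = 1 + 80,000 × r / 22,975, so n = ln(1 + 80,000·r/22,975) / ln(1+r) = 3.08.
Round up to a whole number of payments: n = 4.

4 payments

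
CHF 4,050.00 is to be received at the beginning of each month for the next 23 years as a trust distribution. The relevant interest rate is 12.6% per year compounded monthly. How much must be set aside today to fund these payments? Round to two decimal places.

This is an annuity due: 276 payments of CHF 4,050.00 at the beginning of each month.
Periodic rate r = 0.126/12 per month; n is counted in months.
PV = PMT × [(1 − (1+r)^−n)/r] × (1+r) = 4,050 × [1 − (1+r)^−276] / r × (1+r) = CHF 367,948.13

CHF 367,948.13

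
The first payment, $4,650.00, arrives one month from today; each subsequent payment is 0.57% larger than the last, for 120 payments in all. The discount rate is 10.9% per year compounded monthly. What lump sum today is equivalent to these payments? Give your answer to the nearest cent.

Periodic rate r = 0.109/12 per month; n is counted in months.
Growing ordinary annuity: PV = PMT₁ × [1 − ((1+g)/(1+r))^n] / (r − g) = 4,650 × [1 − ((1+0.0057)/(1+r))^120] / (r − 0.0057) = $455,886.26.

$455,886.26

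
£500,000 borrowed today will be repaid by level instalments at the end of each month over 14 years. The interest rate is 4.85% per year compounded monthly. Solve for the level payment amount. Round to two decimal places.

Level ordinary annuity; solve PV = PMT × [(1 − (1+r)^−n)/r] for PMT.
Periodic rate r = 0.0485/12 per month; n is counted in months.
With n = 168: PMT = 500,000 / ([(1 − (1+r)^−n)/r]) = £4,105.87

£4,105.87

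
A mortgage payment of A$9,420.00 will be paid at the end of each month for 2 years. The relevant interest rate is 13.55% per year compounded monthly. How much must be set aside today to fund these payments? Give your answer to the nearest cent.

This is an ordinary annuity: 24 payments of A$9,420.00 at the end of each month.
Periodic rate r = 0.1355/12 per month; n is counted in months.
PV = PMT × [(1 − (1+r)^−n)/r] = 9,420 × [1 − (1+r)^−24] / r = A$197,068.78

A$197,068.78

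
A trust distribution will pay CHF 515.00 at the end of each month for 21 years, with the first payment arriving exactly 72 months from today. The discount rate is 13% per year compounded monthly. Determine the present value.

Ordinary annuity of 252 payments, first payment at period 72.
Periodic rate r = 0.13/12 per month; n is counted in months.
The ordinary-annuity PV formula values the stream one period before the first payment (period 71); discount that back 71 periods:
PV₀ = 515 × [1 − (1+r)^−252] / r × (1+r)^−71 = CHF 20,656.56

CHF 20,656.56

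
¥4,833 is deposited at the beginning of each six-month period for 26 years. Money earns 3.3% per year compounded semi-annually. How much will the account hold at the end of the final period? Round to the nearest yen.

This is an annuity due: 52 deposits of ¥4,833 at the beginning of each six-month period.
Periodic rate r = 0.033/2 per half-year; n is counted in half-years.
FV = PMT × [((1+r)^n − 1)/r] × (1+r) = 4,833 × [(1+r)^52 − 1] / r × (1+r) = ¥399,565

¥399,565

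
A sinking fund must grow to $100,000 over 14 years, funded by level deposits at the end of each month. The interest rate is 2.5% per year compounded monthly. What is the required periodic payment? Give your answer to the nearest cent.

$497.75

Level ordinary annuity; solve FV = PMT × [((1+r)^n − 1)/r] for PMT.
Periodic rate r = 0.025/12 per month; n is counted in months.
With n = 168: PMT = 100,000 / ([((1+r)^n − 1)/r]) = $497.75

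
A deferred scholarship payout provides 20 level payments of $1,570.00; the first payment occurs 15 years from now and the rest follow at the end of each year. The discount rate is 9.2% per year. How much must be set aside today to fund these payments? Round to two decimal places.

$4,121.18

Ordinary annuity of 20 payments, first payment at period 15.
Periodic rate r = 0.092 per year.
The ordinary-annuity PV formula values the stream one period before the first payment (period 14); discount that back 14 periods:
PV₀ = 1,570 × [1 − (1+r)^−20] / r × (1+r)^−14 = $4,121.18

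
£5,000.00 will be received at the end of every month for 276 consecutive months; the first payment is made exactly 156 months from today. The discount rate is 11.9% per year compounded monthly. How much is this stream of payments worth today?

Ordinary annuity of 276 payments, first payment at period 156.
Periodic rate r = 0.119/12 per month; n is counted in months.
The ordinary-annuity PV formula values the stream one period before the first payment (period 155); discount that back 155 periods:
PV₀ = 5,000 × [1 − (1+r)^−276] / r × (1+r)^−155 = £102,060.65

£102,060.65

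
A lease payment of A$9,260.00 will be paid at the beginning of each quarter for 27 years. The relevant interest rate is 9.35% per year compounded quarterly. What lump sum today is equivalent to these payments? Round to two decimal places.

A$371,979.81

This is an annuity due: 108 payments of A$9,260.00 at the beginning of each quarter.
Periodic rate r = 0.0935/4 per quarter; n is counted in quarters.
PV = PMT × [(1 − (1+r)^−n)/r] × (1+r) = 9,260 × [1 − (1+r)^−108] / r × (1+r) = A$371,979.81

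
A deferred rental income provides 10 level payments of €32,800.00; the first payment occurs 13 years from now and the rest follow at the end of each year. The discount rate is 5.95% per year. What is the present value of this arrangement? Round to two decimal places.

Ordinary annuity of 10 payments, first payment at period 13.
Periodic rate r = 0.0595 per year.
The ordinary-annuity PV formula values the stream one period before the first payment (period 12); discount that back 12 periods:
PV₀ = 32,800 × [1 − (1+r)^−10] / r × (1+r)^−12 = €120,941.31

€120,941.31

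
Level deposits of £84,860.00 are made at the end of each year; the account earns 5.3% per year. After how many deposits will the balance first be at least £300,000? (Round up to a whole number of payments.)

Periodic rate r = 0.053 per year.
Ordinary annuity FV: 300,000 = 84,860 × [((1+r)^n − 1)/r].
(1+r)^n = 1 + 300,000 × r / 84,860, so n = ln(1 + 300,000·r/84,860) / ln(1+r) = 3.33.
Round up to a whole number of payments: n = 4.

4 payments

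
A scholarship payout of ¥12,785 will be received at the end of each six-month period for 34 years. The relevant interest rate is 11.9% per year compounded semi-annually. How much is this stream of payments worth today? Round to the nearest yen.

This is an ordinary annuity: 68 payments of ¥12,785 at the end of each six-month period.
Periodic rate r = 0.119/2 per half-year; n is counted in half-years.
PV = PMT × [(1 − (1+r)^−n)/r] = 12,785 × [1 − (1+r)^−68] / r = ¥210,654

¥210,654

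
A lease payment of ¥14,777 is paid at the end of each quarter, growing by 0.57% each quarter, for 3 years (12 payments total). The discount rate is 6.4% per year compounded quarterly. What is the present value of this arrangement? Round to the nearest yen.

¥165,121

Periodic rate r = 0.064/4 per quarter; n is counted in quarters.
Growing ordinary annuity: PV = PMT₁ × [1 − ((1+g)/(1+r))^n] / (r − g) = 14,777 × [1 − ((1+0.0057)/(1+r))^12] / (r − 0.0057) = ¥165,121.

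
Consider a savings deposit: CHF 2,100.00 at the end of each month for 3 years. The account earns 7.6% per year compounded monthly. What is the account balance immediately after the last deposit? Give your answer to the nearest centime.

This is an ordinary annuity: 36 deposits of CHF 2,100.00 at the end of each month.
Periodic rate r = 0.076/12 per month; n is counted in months.
FV = PMT × [((1+r)^n − 1)/r] = 2,100 × [(1+r)^36 − 1] / r = CHF 84,613.17

CHF 84,613.17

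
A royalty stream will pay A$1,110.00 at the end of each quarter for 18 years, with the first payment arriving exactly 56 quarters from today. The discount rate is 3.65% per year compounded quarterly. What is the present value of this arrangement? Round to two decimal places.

A$35,432.56

Ordinary annuity of 72 payments, first payment at period 56.
Periodic rate r = 0.0365/4 per quarter; n is counted in quarters.
The ordinary-annuity PV formula values the stream one period before the first payment (period 55); discount that back 55 periods:
PV₀ = 1,110 × [1 − (1+r)^−72] / r × (1+r)^−55 = A$35,432.56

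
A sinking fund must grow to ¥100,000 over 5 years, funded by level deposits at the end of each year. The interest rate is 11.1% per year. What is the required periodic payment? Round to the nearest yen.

¥16,025

Level ordinary annuity; solve FV = PMT × [((1+r)^n − 1)/r] for PMT.
Periodic rate r = 0.111 per year.
With n = 5: PMT = 100,000 / ([((1+r)^n − 1)/r]) = ¥16,025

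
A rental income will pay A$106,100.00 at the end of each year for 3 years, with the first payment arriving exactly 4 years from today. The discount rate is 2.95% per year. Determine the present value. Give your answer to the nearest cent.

Ordinary annuity of 3 payments, first payment at period 4.
Periodic rate r = 0.0295 per year.
The ordinary-annuity PV formula values the stream one period before the first payment (period 3); discount that back 3 periods:
PV₀ = 106,100 × [1 − (1+r)^−3] / r × (1+r)^−3 = A$275,313.33

A$275,313.33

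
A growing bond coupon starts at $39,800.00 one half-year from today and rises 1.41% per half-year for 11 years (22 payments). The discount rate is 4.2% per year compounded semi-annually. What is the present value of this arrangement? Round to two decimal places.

Periodic rate r = 0.042/2 per half-year; n is counted in half-years.
Growing ordinary annuity: PV = PMT₁ × [1 − ((1+g)/(1+r))^n] / (r − g) = 39,800 × [1 − ((1+0.0141)/(1+r))^22] / (r − 0.0141) = $799,391.92.

$799,391.92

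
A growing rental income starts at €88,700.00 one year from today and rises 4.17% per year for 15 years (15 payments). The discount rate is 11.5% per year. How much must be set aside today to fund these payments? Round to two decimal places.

Periodic rate r = 0.115 per year.
Growing ordinary annuity: PV = PMT₁ × [1 − ((1+g)/(1+r))^n] / (r − g) = 88,700 × [1 − ((1+0.0417)/(1+r))^15] / (r − 0.0417) = €773,743.87.

€773,743.87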